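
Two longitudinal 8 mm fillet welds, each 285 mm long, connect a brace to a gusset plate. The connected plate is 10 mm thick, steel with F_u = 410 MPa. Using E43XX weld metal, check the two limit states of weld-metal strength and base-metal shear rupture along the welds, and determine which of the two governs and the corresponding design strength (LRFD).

φR_n ≈ 624 kN (weld metal governs)

E43XX → F_EXX = 430 MPa.
t_e = 0.707 × 8 = 5.656 mm; L = 570 mm.
Weld metal: φR_n = 0.75 × 0.6 × 430 × 5.656 × 570 × 10⁻³ = 623.8 kN.
Base metal (shear rupture): φR_n = 0.75 × 0.6 × 410 × 10 × 570 × 10⁻³ = 1052 kN.
Governing: weld metal.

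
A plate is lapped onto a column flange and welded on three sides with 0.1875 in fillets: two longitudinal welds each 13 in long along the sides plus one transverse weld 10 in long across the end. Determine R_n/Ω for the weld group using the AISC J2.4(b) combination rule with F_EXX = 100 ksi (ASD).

t_e = 0.707 × 0.1875 = 0.1326 in.
R_nwl = 0.6 × 100 × 0.1326 × 26 = 206.8 kip (longitudinal, 2 welds).
R_nwt = 0.6 × 100 × 0.1326 × 10 = 79.54 kip (transverse, base value).
(i) R_nwl + R_nwt = 286.3 kip; (ii) 0.85 R_nwl + 1.5 R_nwt = 295.1 kip.
R_n = max = 295.1 kip [governs: (ii)]; R_n/Ω = 147.5 kip.

R_n/Ω ≈ 148 kip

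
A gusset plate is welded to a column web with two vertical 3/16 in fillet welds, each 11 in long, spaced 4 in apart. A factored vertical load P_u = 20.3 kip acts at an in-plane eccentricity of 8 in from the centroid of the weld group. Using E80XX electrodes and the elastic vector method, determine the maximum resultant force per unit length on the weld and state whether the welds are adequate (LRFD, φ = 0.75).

f_max ≈ 3.49 kip/in; adequate

E80XX → F_EXX = 80 ksi.
Total weld length L_w = 22 in. Treat welds as unit-width lines.
Polar moment about centroid: J = 2[d³/12 + d(b/2)²] = 2[11³/12 + 11×2²] = 309.8 in³.
Direct shear f_v = P/L_w = 20.3 / 22 = 0.9227 kip/in (vertical).
Torsion M = P·e = 20.3 × 8 = 162.4 kip·in.
Critical point at (x, y) = (2, 5.5) from centroid. f_tx = M·y/J = 2.883 kip/in; f_ty = M·x/J = 1.048 kip/in.
Resultant f_max = √[f_tx² + (f_v + f_ty)²] = √[2.883² + (0.9227 + 1.048)²] = 3.492 kip/in.
Capacity per unit length: φr_n = 0.75 × 0.6 × 80 × (0.707 × 0.1875) = 4.772 kip/in.
3.492 ≤ 4.772 → adequate.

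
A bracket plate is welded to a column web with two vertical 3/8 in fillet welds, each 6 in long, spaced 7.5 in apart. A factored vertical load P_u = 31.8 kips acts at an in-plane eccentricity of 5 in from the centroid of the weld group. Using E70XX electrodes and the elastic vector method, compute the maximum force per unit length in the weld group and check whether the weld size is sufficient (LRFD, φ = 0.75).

f_max ≈ 6.03 kip/in; adequate

E70XX → F_EXX = 70 ksi.
Total weld length L_w = 12 in. Treat welds as unit-width lines.
Polar moment about centroid: J = 2[d³/12 + d(b/2)²] = 2[6³/12 + 6×3.75²] = 204.8 in³.
Direct shear f_v = P/L_w = 31.8 / 12 = 2.65 kip/in (vertical).
Torsion M = P·e = 31.8 × 5 = 159 kip·in.
Critical point at (x, y) = (3.75, 3) from centroid. f_tx = M·y/J = 2.33 kip/in; f_ty = M·x/J = 2.912 kip/in.
Resultant f_max = √[f_tx² + (f_v + f_ty)²] = √[2.33² + (2.65 + 2.912)²] = 6.03 kip/in.
Capacity per unit length: φr_n = 0.75 × 0.6 × 70 × (0.707 × 0.375) = 8.351 kip/in.
6.03 ≤ 8.351 → adequate.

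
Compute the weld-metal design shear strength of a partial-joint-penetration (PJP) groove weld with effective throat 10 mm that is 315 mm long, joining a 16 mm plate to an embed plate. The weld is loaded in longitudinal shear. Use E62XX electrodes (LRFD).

φR_n ≈ 879 kN

E62XX → F_EXX = 620 MPa.
Effective throat (given) t_e = 10 mm.
A_we = 10 × 315 = 3150 mm².
F_nw = 0.6 F_EXX = 372 MPa.
φR_n = 0.75 × 372 × 3150 × 10⁻³ = 878.8 kN.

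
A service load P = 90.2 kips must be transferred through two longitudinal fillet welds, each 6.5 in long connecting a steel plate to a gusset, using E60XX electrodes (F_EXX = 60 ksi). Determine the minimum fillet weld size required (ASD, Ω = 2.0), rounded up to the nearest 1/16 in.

Total weld length L = 13 in.
Required throat t_e = P × Ω / (0.6 F_EXX × L) = 90.2 × 2.0 / (0.6 × 60 × 13) = 0.3855 in.
Required leg w = t_e / 0.707 = 0.5452 in → use 9/16 in.

w = 9/16 in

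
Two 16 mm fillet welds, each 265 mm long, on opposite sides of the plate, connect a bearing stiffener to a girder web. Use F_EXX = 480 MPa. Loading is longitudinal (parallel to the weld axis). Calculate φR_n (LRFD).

Effective throat t_e = 0.707 × 16 = 11.31 mm.
Total length L = 530 mm; A_we = 11.31 × 530 = 5995 mm².
F_nw = 0.6 F_EXX = 0.6 × 480 = 288 MPa.
φR_n = 0.75 × 288 × 5995 × 10⁻³ = 1295 kN.

φR_n ≈ 1290 kN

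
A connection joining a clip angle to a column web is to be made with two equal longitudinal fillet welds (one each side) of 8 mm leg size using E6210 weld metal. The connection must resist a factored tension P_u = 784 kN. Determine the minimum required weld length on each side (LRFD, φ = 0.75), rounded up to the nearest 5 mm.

E62XX → F_EXX = 620 MPa.
Throat t_e = 0.707 × 8 = 5.656 mm.
φr_n = 0.75 × 0.6 × 620 × 5.656 × 10⁻³ = 1.578 kN/mm.
L_req = P_u / φr_n = 784 / 1.578 = 496.8 mm total.
Per side: 496.8 / 2 = 248.4 mm.
Round up → use L = 250 mm on each side.

L = 250 mm on each side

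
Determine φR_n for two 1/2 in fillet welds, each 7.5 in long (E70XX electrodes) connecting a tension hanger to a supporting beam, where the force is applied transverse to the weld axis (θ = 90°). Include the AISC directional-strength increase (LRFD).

φR_n ≈ 251 kip

E70XX → F_EXX = 70 ksi.
t_e = 0.707 × 0.5 = 0.3535 in; A_we = 0.3535 × 15 = 5.302 in².
Directional factor: 1.0 + 0.5 sin^1.5(90°) = 1.5.
F_nw = 0.6 × 70 × 1.5 = 63 ksi.
φR_n = 0.75 × 63 × 5.302 = 250.5 kip.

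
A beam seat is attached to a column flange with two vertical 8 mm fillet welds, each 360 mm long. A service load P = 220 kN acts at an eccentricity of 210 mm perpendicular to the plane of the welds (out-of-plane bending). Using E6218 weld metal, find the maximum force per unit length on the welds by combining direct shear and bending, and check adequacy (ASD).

f_max ≈ 1110 N/mm; NOT adequate

E62XX → F_EXX = 620 MPa.
L_w = 2 × 360 = 720 mm; section modulus (unit throat) S = 2 × L²/6 = 43200 mm².
Direct shear f_v = P/L_w = 220×10³/720 = 305.6 N/mm.
Moment M = P × e = 220×10³ × 210 = 46200000 N·mm; bending f_b = M/S = 1069 N/mm.
f_max = √(f_v² + f_b²) = √(305.6² + 1069²) = 1112 N/mm.
r_n/Ω = (1/2.0) × 0.6 × 620 × (0.707 × 8) = 1052 N/mm → NOT adequate.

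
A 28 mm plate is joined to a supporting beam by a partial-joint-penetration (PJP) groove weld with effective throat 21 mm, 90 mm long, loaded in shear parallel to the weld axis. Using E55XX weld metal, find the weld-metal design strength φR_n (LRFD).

E55XX → F_EXX = 550 MPa.
Effective throat (given) t_e = 21 mm.
A_we = 21 × 90 = 1890 mm².
F_nw = 0.6 F_EXX = 330 MPa.
φR_n = 0.75 × 330 × 1890 × 10⁻³ = 467.8 kN.

φR_n ≈ 468 kN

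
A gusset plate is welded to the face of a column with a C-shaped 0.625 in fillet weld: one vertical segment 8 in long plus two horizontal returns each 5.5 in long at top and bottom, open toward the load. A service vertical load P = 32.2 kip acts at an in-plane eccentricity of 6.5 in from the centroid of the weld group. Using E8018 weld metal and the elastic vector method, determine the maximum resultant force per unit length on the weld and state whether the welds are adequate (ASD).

f_max ≈ 5.48 kip/in; adequate

E80XX → F_EXX = 80 ksi.
Total weld length L_w = 19 in. Treat welds as unit-width lines.
Centroid: x̄ = 2×5.5×2.75 / 19 = 1.592 in from the vertical weld.
Polar moment about centroid: J = I_x + I_y = [8³/12 + 2×5.5×4²] + [8×1.592² + 2(5.5³/12 + 5.5×1.158²)] = 281.4 in³.
Direct shear f_v = P/L_w = 32.2 / 19 = 1.695 kip/in (vertical).
Torsion M = P·e = 32.2 × 6.5 = 209.3 kip·in.
Critical point at (x, y) = (3.908, 4) from centroid. f_tx = M·y/J = 2.975 kip/in; f_ty = M·x/J = 2.906 kip/in.
Resultant f_max = √[f_tx² + (f_v + f_ty)²] = √[2.975² + (1.695 + 2.906)²] = 5.479 kip/in.
Capacity per unit length: r_n/Ω = (1/2.0) × 0.6 × 80 × (0.707 × 0.625) = 10.6 kip/in.
5.479 ≤ 10.6 → adequate.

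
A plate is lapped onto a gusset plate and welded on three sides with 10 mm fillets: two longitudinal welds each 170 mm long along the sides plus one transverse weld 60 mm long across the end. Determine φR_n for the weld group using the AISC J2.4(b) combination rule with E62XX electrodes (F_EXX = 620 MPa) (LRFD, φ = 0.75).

φR_n ≈ 789 kN

t_e = 0.707 × 10 = 7.07 mm.
R_nwl = 0.6 × 620 × 7.07 × 340 × 10⁻³ = 894.2 kN (longitudinal, 2 welds).
R_nwt = 0.6 × 620 × 7.07 × 60 × 10⁻³ = 157.8 kN (transverse, base value).
(i) R_nwl + R_nwt = 1052 kN; (ii) 0.85 R_nwl + 1.5 R_nwt = 996.8 kN.
R_n = max = 1052 kN [governs: (i)]; φR_n = 789 kN.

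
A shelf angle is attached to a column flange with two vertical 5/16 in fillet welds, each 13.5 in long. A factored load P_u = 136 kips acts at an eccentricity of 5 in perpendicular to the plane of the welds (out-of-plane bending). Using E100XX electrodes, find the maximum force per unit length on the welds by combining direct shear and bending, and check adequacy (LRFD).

E100XX → F_EXX = 100 ksi.
L_w = 2 × 13.5 = 27 in; section modulus (unit throat) S = 2 × L²/6 = 60.75 in².
Direct shear f_v = P/L_w = 136/27 = 5.037 kip/in.
Moment M = P × e = 136 × 5 = 680 kip·in; bending f_b = M/S = 11.19 kip/in.
f_max = √(f_v² + f_b²) = √(5.037² + 11.19²) = 12.27 kip/in.
φr_n = 0.75 × 0.6 × 100 × (0.707 × 0.3125) = 9.942 kip/in → NOT adequate.

f_max ≈ 12.3 kip/in; NOT adequate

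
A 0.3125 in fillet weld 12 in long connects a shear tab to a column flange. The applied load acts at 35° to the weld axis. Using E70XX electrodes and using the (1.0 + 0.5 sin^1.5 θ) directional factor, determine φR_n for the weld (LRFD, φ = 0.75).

φR_n ≈ 102 kips

E70XX → F_EXX = 70 ksi.
t_e = 0.707 × 0.3125 = 0.2209 in; A_we = 0.2209 × 12 = 2.651 in².
Directional factor: 1.0 + 0.5 sin^1.5(35°) = 1.217.
F_nw = 0.6 × 70 × 1.217 = 51.12 ksi.
φR_n = 0.75 × 51.12 × 2.651 = 101.7 kips.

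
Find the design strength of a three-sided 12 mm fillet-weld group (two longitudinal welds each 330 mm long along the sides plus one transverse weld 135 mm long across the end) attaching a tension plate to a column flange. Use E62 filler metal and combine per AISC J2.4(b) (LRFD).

E62XX → F_EXX = 620 MPa.
t_e = 0.707 × 12 = 8.484 mm.
R_nwl = 0.6 × 620 × 8.484 × 660 × 10⁻³ = 2083 kN (longitudinal, 2 welds).
R_nwt = 0.6 × 620 × 8.484 × 135 × 10⁻³ = 426.1 kN (transverse, base value).
(i) R_nwl + R_nwt = 2509 kN; (ii) 0.85 R_nwl + 1.5 R_nwt = 2410 kN.
R_n = max = 2509 kN [governs: (i)]; φR_n = 1882 kN.

φR_n ≈ 1880 kN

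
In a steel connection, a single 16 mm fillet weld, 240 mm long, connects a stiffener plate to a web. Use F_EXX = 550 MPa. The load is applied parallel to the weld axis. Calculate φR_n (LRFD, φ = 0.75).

φR_n ≈ 672 kN

Effective throat t_e = 0.707 × 16 = 11.31 mm.
Total length L = 240 mm; A_we = 11.31 × 240 = 2715 mm².
F_nw = 0.6 F_EXX = 0.6 × 550 = 330 MPa.
φR_n = 0.75 × 330 × 2715 × 10⁻³ = 671.9 kN.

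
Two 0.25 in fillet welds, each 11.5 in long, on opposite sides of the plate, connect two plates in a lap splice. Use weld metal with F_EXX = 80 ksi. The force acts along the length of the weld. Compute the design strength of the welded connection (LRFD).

φR_n ≈ 146 kips

Effective throat t_e = 0.707 × 0.25 = 0.1767 in.
Total length L = 23 in; A_we = 0.1767 × 23 = 4.065 in².
F_nw = 0.6 F_EXX = 0.6 × 80 = 48 ksi.
φR_n = 0.75 × 48 × 4.065 = 146.3 kips.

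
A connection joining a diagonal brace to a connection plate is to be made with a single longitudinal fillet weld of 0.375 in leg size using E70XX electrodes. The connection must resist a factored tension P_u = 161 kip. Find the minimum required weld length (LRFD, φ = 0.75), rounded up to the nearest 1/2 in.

E70XX → F_EXX = 70 ksi.
Throat t_e = 0.707 × 0.375 = 0.2651 in.
φr_n = 0.75 × 0.6 × 70 × 0.2651 = 8.351 kip/in.
L_req = P_u / φr_n = 161 / 8.351 = 19.28 in total.
Round up → use L = 19.5 in.

L = 19.5 in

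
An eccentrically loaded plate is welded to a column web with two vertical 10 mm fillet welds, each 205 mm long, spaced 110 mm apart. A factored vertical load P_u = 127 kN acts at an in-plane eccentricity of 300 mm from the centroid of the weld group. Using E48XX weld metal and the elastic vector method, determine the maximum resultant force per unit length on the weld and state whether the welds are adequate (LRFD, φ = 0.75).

E48XX → F_EXX = 480 MPa.
Total weld length L_w = 410 mm. Treat welds as unit-width lines.
Polar moment about centroid: J = 2[d³/12 + d(b/2)²] = 2[205³/12 + 205×55²] = 2676000 mm³.
Direct shear f_v = P/L_w = 127×10³ / 410 = 309.8 N/mm (vertical).
Torsion M = P·e = 127×10³ × 300 = 38100000 N·mm.
Critical point at (x, y) = (55, 102.5) from centroid. f_tx = M·y/J = 1459 N/mm; f_ty = M·x/J = 783 N/mm.
Resultant f_max = √[f_tx² + (f_v + f_ty)²] = √[1459² + (309.8 + 783)²] = 1823 N/mm.
Capacity per unit length: φr_n = 0.75 × 0.6 × 480 × (0.707 × 10) = 1527 N/mm.
1823 > 1527 → NOT adequate.

f_max ≈ 1820 N/mm; NOT adequate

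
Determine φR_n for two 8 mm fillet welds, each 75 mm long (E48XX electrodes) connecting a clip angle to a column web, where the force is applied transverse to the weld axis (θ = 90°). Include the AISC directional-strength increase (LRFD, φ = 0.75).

φR_n ≈ 275 kN

E48XX → F_EXX = 480 MPa.
t_e = 0.707 × 8 = 5.656 mm; A_we = 5.656 × 150 = 848.4 mm².
Directional factor: 1.0 + 0.5 sin^1.5(90°) = 1.5.
F_nw = 0.6 × 480 × 1.5 = 432 MPa.
φR_n = 0.75 × 432 × 848.4 × 10⁻³ = 274.9 kN.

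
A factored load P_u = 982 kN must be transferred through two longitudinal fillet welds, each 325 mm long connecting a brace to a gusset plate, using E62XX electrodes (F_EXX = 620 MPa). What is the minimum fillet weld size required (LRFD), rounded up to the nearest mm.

Total weld length L = 650 mm.
Required throat t_e = P_u / (φ × 0.6 F_EXX × L) = 982 / (0.75 × 0.6 × 620 × 650 × 10⁻³) = 5.415 mm.
Required leg w = t_e / 0.707 = 7.659 mm → use 8 mm.

w = 8 mm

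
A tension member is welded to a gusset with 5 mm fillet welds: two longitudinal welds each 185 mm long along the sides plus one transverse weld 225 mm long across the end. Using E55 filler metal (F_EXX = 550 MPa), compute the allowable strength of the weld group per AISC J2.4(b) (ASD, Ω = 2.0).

t_e = 0.707 × 5 = 3.535 mm.
R_nwl = 0.6 × 550 × 3.535 × 370 × 10⁻³ = 431.6 kN (longitudinal, 2 welds).
R_nwt = 0.6 × 550 × 3.535 × 225 × 10⁻³ = 262.5 kN (transverse, base value).
(i) R_nwl + R_nwt = 694.1 kN; (ii) 0.85 R_nwl + 1.5 R_nwt = 760.6 kN.
R_n = max = 760.6 kN [governs: (ii)]; R_n/Ω = 380.3 kN.

R_n/Ω ≈ 380 kN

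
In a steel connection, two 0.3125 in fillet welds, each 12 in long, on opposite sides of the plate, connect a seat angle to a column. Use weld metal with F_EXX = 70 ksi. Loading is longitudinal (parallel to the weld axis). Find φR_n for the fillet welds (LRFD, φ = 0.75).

φR_n ≈ 167 kips

Effective throat t_e = 0.707 × 0.3125 = 0.2209 in.
Total length L = 24 in; A_we = 0.2209 × 24 = 5.302 in².
F_nw = 0.6 F_EXX = 0.6 × 70 = 42 ksi.
φR_n = 0.75 × 42 × 5.302 = 167 kips.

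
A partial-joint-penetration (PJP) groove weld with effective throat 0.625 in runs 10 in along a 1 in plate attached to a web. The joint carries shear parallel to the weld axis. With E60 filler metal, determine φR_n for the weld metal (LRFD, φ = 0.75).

E60XX → F_EXX = 60 ksi.
Effective throat (given) t_e = 0.625 in.
A_we = 0.625 × 10 = 6.25 in².
F_nw = 0.6 F_EXX = 36 ksi.
φR_n = 0.75 × 36 × 6.25 = 168.8 kips.

φR_n ≈ 169 kips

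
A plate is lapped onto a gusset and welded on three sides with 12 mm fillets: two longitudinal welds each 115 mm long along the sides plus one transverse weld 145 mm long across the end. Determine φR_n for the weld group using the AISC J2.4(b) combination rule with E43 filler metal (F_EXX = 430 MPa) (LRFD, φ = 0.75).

φR_n ≈ 678 kN

t_e = 0.707 × 12 = 8.484 mm.
R_nwl = 0.6 × 430 × 8.484 × 230 × 10⁻³ = 503.4 kN (longitudinal, 2 welds).
R_nwt = 0.6 × 430 × 8.484 × 145 × 10⁻³ = 317.4 kN (transverse, base value).
(i) R_nwl + R_nwt = 820.8 kN; (ii) 0.85 R_nwl + 1.5 R_nwt = 904 kN.
R_n = max = 904 kN [governs: (ii)]; φR_n = 678 kN.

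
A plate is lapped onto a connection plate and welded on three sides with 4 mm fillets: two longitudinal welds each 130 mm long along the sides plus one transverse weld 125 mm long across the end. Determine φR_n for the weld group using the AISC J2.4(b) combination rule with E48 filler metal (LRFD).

φR_n ≈ 250 kN

E48XX → F_EXX = 480 MPa.
t_e = 0.707 × 4 = 2.828 mm.
R_nwl = 0.6 × 480 × 2.828 × 260 × 10⁻³ = 211.8 kN (longitudinal, 2 welds).
R_nwt = 0.6 × 480 × 2.828 × 125 × 10⁻³ = 101.8 kN (transverse, base value).
(i) R_nwl + R_nwt = 313.6 kN; (ii) 0.85 R_nwl + 1.5 R_nwt = 332.7 kN.
R_n = max = 332.7 kN [governs: (ii)]; φR_n = 249.5 kN.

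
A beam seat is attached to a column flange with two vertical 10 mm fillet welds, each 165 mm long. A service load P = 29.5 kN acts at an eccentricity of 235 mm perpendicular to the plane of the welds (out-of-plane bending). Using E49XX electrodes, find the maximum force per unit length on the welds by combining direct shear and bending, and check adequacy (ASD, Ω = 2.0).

E49XX → F_EXX = 490 MPa.
L_w = 2 × 165 = 330 mm; section modulus (unit throat) S = 2 × L²/6 = 9075 mm².
Direct shear f_v = P/L_w = 29.5×10³/330 = 89.39 N/mm.
Moment M = P × e = 29.5×10³ × 235 = 6932500 N·mm; bending f_b = M/S = 763.9 N/mm.
f_max = √(f_v² + f_b²) = √(89.39² + 763.9²) = 769.1 N/mm.
r_n/Ω = (1/2.0) × 0.6 × 490 × (0.707 × 10) = 1039 N/mm → adequate.

f_max ≈ 769 N/mm; adequate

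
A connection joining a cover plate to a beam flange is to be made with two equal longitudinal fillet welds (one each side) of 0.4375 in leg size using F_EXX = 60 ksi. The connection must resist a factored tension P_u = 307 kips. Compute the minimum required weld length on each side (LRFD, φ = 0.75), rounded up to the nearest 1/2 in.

Throat t_e = 0.707 × 0.4375 = 0.3093 in.
φr_n = 0.75 × 0.6 × 60 × 0.3093 = 8.351 kips/in.
L_req = P_u / φr_n = 307 / 8.351 = 36.76 in total.
Per side: 36.76 / 2 = 18.38 in.
Round up → use L = 18.5 in on each side.

L = 18.5 in on each side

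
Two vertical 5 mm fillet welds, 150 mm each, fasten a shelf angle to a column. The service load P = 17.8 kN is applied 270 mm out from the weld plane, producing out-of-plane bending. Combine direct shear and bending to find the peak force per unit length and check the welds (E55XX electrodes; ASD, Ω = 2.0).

E55XX → F_EXX = 550 MPa.
L_w = 2 × 150 = 300 mm; section modulus (unit throat) S = 2 × L²/6 = 7500 mm².
Direct shear f_v = P/L_w = 17.8×10³/300 = 59.33 N/mm.
Moment M = P × e = 17.8×10³ × 270 = 4806000 N·mm; bending f_b = M/S = 640.8 N/mm.
f_max = √(f_v² + f_b²) = √(59.33² + 640.8²) = 643.5 N/mm.
r_n/Ω = (1/2.0) × 0.6 × 550 × (0.707 × 5) = 583.3 N/mm → NOT adequate.

f_max ≈ 644 N/mm; NOT adequate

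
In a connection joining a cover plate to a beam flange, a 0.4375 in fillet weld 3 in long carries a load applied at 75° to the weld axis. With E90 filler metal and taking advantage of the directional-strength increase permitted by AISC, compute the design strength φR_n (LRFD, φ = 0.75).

φR_n ≈ 55.4 kips

E90XX → F_EXX = 90 ksi.
t_e = 0.707 × 0.4375 = 0.3093 in; A_we = 0.3093 × 3 = 0.9279 in².
Directional factor: 1.0 + 0.5 sin^1.5(75°) = 1.475.
F_nw = 0.6 × 90 × 1.475 = 79.63 ksi.
φR_n = 0.75 × 79.63 × 0.9279 = 55.42 kips.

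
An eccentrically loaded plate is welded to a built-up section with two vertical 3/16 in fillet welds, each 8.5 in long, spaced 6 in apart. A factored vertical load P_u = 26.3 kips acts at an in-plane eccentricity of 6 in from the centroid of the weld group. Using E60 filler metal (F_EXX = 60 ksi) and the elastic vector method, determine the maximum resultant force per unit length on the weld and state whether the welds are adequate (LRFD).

Total weld length L_w = 17 in. Treat welds as unit-width lines.
Polar moment about centroid: J = 2[d³/12 + d(b/2)²] = 2[8.5³/12 + 8.5×3²] = 255.4 in³.
Direct shear f_v = P/L_w = 26.3 / 17 = 1.547 kip/in (vertical).
Torsion M = P·e = 26.3 × 6 = 157.8 kip·in.
Critical point at (x, y) = (3, 4.25) from centroid. f_tx = M·y/J = 2.626 kip/in; f_ty = M·x/J = 1.854 kip/in.
Resultant f_max = √[f_tx² + (f_v + f_ty)²] = √[2.626² + (1.547 + 1.854)²] = 4.297 kip/in.
Capacity per unit length: φr_n = 0.75 × 0.6 × 60 × (0.707 × 0.1875) = 3.579 kip/in.
4.297 > 3.579 → NOT adequate.

f_max ≈ 4.3 kip/in; NOT adequate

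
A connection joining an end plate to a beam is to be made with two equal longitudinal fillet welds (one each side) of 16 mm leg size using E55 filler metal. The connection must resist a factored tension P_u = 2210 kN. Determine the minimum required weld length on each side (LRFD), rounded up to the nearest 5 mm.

E55XX → F_EXX = 550 MPa.
Throat t_e = 0.707 × 16 = 11.31 mm.
φr_n = 0.75 × 0.6 × 550 × 11.31 × 10⁻³ = 2.8 kN/mm.
L_req = P_u / φr_n = 2210 / 2.8 = 789.4 mm total.
Per side: 789.4 / 2 = 394.7 mm.
Round up → use L = 395 mm on each side.

L = 395 mm on each side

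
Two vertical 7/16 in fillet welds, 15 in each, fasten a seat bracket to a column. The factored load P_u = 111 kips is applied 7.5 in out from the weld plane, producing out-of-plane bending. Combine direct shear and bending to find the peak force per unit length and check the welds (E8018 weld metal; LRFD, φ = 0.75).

f_max ≈ 11.7 kip/in; NOT adequate

E80XX → F_EXX = 80 ksi.
L_w = 2 × 15 = 30 in; section modulus (unit throat) S = 2 × L²/6 = 75 in².
Direct shear f_v = P/L_w = 111/30 = 3.7 kip/in.
Moment M = P × e = 111 × 7.5 = 832.5 kip·in; bending f_b = M/S = 11.1 kip/in.
f_max = √(f_v² + f_b²) = √(3.7² + 11.1²) = 11.7 kip/in.
φr_n = 0.75 × 0.6 × 80 × (0.707 × 0.4375) = 11.14 kip/in → NOT adequate.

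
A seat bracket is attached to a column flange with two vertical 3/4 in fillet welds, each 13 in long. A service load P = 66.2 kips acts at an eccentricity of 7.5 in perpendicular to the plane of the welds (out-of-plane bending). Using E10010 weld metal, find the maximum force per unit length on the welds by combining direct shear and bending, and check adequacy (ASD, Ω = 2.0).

f_max ≈ 9.17 kip/in; adequate

E100XX → F_EXX = 100 ksi.
L_w = 2 × 13 = 26 in; section modulus (unit throat) S = 2 × L²/6 = 56.33 in².
Direct shear f_v = P/L_w = 66.2/26 = 2.546 kip/in.
Moment M = P × e = 66.2 × 7.5 = 496.5 kip·in; bending f_b = M/S = 8.814 kip/in.
f_max = √(f_v² + f_b²) = √(2.546² + 8.814²) = 9.174 kip/in.
r_n/Ω = (1/2.0) × 0.6 × 100 × (0.707 × 0.75) = 15.91 kip/in → adequate.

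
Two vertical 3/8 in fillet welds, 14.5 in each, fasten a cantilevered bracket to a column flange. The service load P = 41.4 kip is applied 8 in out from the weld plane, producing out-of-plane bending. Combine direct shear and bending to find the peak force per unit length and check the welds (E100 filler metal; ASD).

E100XX → F_EXX = 100 ksi.
L_w = 2 × 14.5 = 29 in; section modulus (unit throat) S = 2 × L²/6 = 70.08 in².
Direct shear f_v = P/L_w = 41.4/29 = 1.428 kip/in.
Moment M = P × e = 41.4 × 8 = 331.2 kip·in; bending f_b = M/S = 4.726 kip/in.
f_max = √(f_v² + f_b²) = √(1.428² + 4.726²) = 4.937 kip/in.
r_n/Ω = (1/2.0) × 0.6 × 100 × (0.707 × 0.375) = 7.954 kip/in → adequate.

f_max ≈ 4.94 kip/in; adequate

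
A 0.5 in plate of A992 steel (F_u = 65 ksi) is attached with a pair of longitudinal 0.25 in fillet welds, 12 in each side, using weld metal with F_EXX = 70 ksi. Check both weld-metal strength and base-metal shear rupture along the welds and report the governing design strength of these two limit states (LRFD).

t_e = 0.707 × 0.25 = 0.1767 in; L = 24 in.
Weld metal: φR_n = 0.75 × 0.6 × 70 × 0.1767 × 24 = 133.6 kip.
Base metal (shear rupture): φR_n = 0.75 × 0.6 × 65 × 0.5 × 24 = 351 kip.
Governing: weld metal.

φR_n ≈ 134 kip (weld metal governs)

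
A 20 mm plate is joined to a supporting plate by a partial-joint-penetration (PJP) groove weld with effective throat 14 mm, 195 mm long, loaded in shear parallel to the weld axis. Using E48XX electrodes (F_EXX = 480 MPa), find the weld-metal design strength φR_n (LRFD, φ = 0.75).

Effective throat (given) t_e = 14 mm.
A_we = 14 × 195 = 2730 mm².
F_nw = 0.6 F_EXX = 288 MPa.
φR_n = 0.75 × 288 × 2730 × 10⁻³ = 589.7 kN.

φR_n ≈ 590 kN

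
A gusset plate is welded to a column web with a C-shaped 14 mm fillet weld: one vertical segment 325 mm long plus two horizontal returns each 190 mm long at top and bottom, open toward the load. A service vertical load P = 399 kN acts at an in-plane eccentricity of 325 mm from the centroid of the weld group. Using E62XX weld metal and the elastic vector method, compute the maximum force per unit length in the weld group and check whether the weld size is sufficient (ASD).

f_max ≈ 2180 N/mm; NOT adequate

E62XX → F_EXX = 620 MPa.
Total weld length L_w = 705 mm. Treat welds as unit-width lines.
Centroid: x̄ = 2×190×95 / 705 = 51.21 mm from the vertical weld.
Polar moment about centroid: J = I_x + I_y = [325³/12 + 2×190×162.5²] + [325×51.21² + 2(190³/12 + 190×43.79²)] = 15620000 mm³.
Direct shear f_v = P/L_w = 399×10³ / 705 = 566 N/mm (vertical).
Torsion M = P·e = 399×10³ × 325 = 129680000 N·mm.
Critical point at (x, y) = (138.8, 162.5) from centroid. f_tx = M·y/J = 1349 N/mm; f_ty = M·x/J = 1152 N/mm.
Resultant f_max = √[f_tx² + (f_v + f_ty)²] = √[1349² + (566 + 1152)²] = 2185 N/mm.
Capacity per unit length: r_n/Ω = (1/2.0) × 0.6 × 620 × (0.707 × 14) = 1841 N/mm.
2185 > 1841 → NOT adequate.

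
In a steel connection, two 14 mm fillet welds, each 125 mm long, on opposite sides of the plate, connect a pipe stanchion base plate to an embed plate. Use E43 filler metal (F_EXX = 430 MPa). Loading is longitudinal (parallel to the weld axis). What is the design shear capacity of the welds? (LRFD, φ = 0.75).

Effective throat t_e = 0.707 × 14 = 9.898 mm.
Total length L = 250 mm; A_we = 9.898 × 250 = 2474 mm².
F_nw = 0.6 F_EXX = 0.6 × 430 = 258 MPa.
φR_n = 0.75 × 258 × 2474 × 10⁻³ = 478.8 kN.

φR_n ≈ 479 kN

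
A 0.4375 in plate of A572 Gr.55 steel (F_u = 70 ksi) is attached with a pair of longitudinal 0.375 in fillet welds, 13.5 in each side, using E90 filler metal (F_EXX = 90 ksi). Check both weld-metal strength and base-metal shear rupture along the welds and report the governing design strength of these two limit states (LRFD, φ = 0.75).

t_e = 0.707 × 0.375 = 0.2651 in; L = 27 in.
Weld metal: φR_n = 0.75 × 0.6 × 90 × 0.2651 × 27 = 289.9 kips.
Base metal (shear rupture): φR_n = 0.75 × 0.6 × 70 × 0.4375 × 27 = 372.1 kips.
Governing: weld metal.

φR_n ≈ 290 kips (weld metal governs)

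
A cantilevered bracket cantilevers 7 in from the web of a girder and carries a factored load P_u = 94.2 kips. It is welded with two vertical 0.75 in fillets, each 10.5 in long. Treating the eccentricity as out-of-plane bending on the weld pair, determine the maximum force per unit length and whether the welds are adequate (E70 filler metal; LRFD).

E70XX → F_EXX = 70 ksi.
L_w = 2 × 10.5 = 21 in; section modulus (unit throat) S = 2 × L²/6 = 36.75 in².
Direct shear f_v = P/L_w = 94.2/21 = 4.486 kip/in.
Moment M = P × e = 94.2 × 7 = 659.4 kip·in; bending f_b = M/S = 17.94 kip/in.
f_max = √(f_v² + f_b²) = √(4.486² + 17.94²) = 18.5 kip/in.
φr_n = 0.75 × 0.6 × 70 × (0.707 × 0.75) = 16.7 kip/in → NOT adequate.

f_max ≈ 18.5 kip/in; NOT adequate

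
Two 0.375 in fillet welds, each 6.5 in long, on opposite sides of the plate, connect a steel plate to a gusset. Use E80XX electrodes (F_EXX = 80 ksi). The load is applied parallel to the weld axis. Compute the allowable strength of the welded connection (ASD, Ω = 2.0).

R_n/Ω ≈ 82.7 kip

Effective throat t_e = 0.707 × 0.375 = 0.2651 in.
Total length L = 13 in; A_we = 0.2651 × 13 = 3.447 in².
F_nw = 0.6 F_EXX = 0.6 × 80 = 48 ksi.
R_n = 48 × 3.447 = 165.4 kip; R_n/Ω = 165.4/2.0 = 82.72 kip.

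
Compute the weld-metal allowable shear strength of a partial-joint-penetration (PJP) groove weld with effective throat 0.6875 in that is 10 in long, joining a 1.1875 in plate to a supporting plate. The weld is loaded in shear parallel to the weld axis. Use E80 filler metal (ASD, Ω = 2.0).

R_n/Ω ≈ 165 kips

E80XX → F_EXX = 80 ksi.
Effective throat (given) t_e = 0.6875 in.
A_we = 0.6875 × 10 = 6.875 in².
F_nw = 0.6 F_EXX = 48 ksi.
R_n/Ω = (48 × 6.875) / 2.0 = 165 kips.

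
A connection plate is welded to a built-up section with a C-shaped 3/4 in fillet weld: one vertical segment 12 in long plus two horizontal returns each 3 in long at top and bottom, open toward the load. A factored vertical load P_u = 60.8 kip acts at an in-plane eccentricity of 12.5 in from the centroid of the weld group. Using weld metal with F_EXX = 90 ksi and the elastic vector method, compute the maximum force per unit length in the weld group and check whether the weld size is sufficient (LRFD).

Total weld length L_w = 18 in. Treat welds as unit-width lines.
Centroid: x̄ = 2×3×1.5 / 18 = 0.5 in from the vertical weld.
Polar moment about centroid: J = I_x + I_y = [12³/12 + 2×3×6²] + [12×0.5² + 2(3³/12 + 3×1²)] = 373.5 in³.
Direct shear f_v = P/L_w = 60.8 / 18 = 3.378 kip/in (vertical).
Torsion M = P·e = 60.8 × 12.5 = 760 kip·in.
Critical point at (x, y) = (2.5, 6) from centroid. f_tx = M·y/J = 12.21 kip/in; f_ty = M·x/J = 5.087 kip/in.
Resultant f_max = √[f_tx² + (f_v + f_ty)²] = √[12.21² + (3.378 + 5.087)²] = 14.86 kip/in.
Capacity per unit length: φr_n = 0.75 × 0.6 × 90 × (0.707 × 0.75) = 21.48 kip/in.
14.86 ≤ 21.48 → adequate.

f_max ≈ 14.9 kip/in; adequate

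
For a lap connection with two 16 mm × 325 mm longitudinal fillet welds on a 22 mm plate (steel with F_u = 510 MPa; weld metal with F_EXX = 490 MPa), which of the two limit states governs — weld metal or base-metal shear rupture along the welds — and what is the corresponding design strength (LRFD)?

φR_n ≈ 1620 kN (weld metal governs)

t_e = 0.707 × 16 = 11.31 mm; L = 650 mm.
Weld metal: φR_n = 0.75 × 0.6 × 490 × 11.31 × 650 × 10⁻³ = 1621 kN.
Base metal (shear rupture): φR_n = 0.75 × 0.6 × 510 × 22 × 650 × 10⁻³ = 3282 kN.
Governing: weld metal.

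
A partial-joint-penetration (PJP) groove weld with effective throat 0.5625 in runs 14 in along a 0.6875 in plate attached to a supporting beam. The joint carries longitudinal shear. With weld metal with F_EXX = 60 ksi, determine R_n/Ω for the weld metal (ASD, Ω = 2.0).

R_n/Ω ≈ 142 kip

Effective throat (given) t_e = 0.5625 in.
A_we = 0.5625 × 14 = 7.875 in².
F_nw = 0.6 F_EXX = 36 ksi.
R_n/Ω = (36 × 7.875) / 2.0 = 141.8 kip.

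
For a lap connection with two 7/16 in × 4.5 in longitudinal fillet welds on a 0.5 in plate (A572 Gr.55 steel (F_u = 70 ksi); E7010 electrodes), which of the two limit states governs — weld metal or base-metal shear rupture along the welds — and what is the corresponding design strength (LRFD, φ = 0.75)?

φR_n ≈ 87.7 kip (weld metal governs)

E70XX → F_EXX = 70 ksi.
t_e = 0.707 × 0.4375 = 0.3093 in; L = 9 in.
Weld metal: φR_n = 0.75 × 0.6 × 70 × 0.3093 × 9 = 87.69 kip.
Base metal (shear rupture): φR_n = 0.75 × 0.6 × 70 × 0.5 × 9 = 141.8 kip.
Governing: weld metal.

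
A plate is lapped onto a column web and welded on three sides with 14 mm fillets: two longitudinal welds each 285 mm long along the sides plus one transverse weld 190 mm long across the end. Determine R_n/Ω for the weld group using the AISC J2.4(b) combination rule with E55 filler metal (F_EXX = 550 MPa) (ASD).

t_e = 0.707 × 14 = 9.898 mm.
R_nwl = 0.6 × 550 × 9.898 × 570 × 10⁻³ = 1862 kN (longitudinal, 2 welds).
R_nwt = 0.6 × 550 × 9.898 × 190 × 10⁻³ = 620.6 kN (transverse, base value).
(i) R_nwl + R_nwt = 2482 kN; (ii) 0.85 R_nwl + 1.5 R_nwt = 2513 kN.
R_n = max = 2513 kN [governs: (ii)]; R_n/Ω = 1257 kN.

R_n/Ω ≈ 1260 kN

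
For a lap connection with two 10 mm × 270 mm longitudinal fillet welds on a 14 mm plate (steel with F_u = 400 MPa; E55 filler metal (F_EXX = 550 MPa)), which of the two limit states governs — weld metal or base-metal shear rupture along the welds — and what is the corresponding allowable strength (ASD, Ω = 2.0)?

R_n/Ω ≈ 630 kN (weld metal governs)

t_e = 0.707 × 10 = 7.07 mm; L = 540 mm.
Weld metal: R_n/Ω = (1/2.0) × 0.6 × 550 × 7.07 × 540 × 10⁻³ = 629.9 kN.
Base metal (shear rupture): R_n/Ω = (1/2.0) × 0.6 × 400 × 14 × 540 × 10⁻³ = 907.2 kN.
Governing: weld metal.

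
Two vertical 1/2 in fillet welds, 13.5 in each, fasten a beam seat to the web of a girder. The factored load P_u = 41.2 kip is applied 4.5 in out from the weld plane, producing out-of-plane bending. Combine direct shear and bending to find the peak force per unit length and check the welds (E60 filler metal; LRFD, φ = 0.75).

f_max ≈ 3.41 kip/in; adequate

E60XX → F_EXX = 60 ksi.
L_w = 2 × 13.5 = 27 in; section modulus (unit throat) S = 2 × L²/6 = 60.75 in².
Direct shear f_v = P/L_w = 41.2/27 = 1.526 kip/in.
Moment M = P × e = 41.2 × 4.5 = 185.4 kip·in; bending f_b = M/S = 3.052 kip/in.
f_max = √(f_v² + f_b²) = √(1.526² + 3.052²) = 3.412 kip/in.
φr_n = 0.75 × 0.6 × 60 × (0.707 × 0.5) = 9.544 kip/in → adequate.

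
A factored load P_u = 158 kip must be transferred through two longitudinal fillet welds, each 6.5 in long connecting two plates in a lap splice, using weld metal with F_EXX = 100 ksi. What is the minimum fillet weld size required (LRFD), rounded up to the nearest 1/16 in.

w = 7/16 in

Total weld length L = 13 in.
Required throat t_e = P_u / (φ × 0.6 F_EXX × L) = 158 / (0.75 × 0.6 × 100 × 13) = 0.2701 in.
Required leg w = t_e / 0.707 = 0.382 in → use 7/16 in.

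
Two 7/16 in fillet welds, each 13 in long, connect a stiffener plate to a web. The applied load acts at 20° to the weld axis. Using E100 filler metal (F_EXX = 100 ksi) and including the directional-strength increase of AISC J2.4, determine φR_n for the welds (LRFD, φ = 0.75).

φR_n ≈ 398 kips

t_e = 0.707 × 0.4375 = 0.3093 in; A_we = 0.3093 × 26 = 8.042 in².
Directional factor: 1.0 + 0.5 sin^1.5(20°) = 1.1.
F_nw = 0.6 × 100 × 1.1 = 66 ksi.
φR_n = 0.75 × 66 × 8.042 = 398.1 kips.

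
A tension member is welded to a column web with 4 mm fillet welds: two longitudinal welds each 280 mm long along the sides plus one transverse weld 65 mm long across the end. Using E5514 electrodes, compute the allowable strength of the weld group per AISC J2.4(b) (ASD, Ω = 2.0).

E55XX → F_EXX = 550 MPa.
t_e = 0.707 × 4 = 2.828 mm.
R_nwl = 0.6 × 550 × 2.828 × 560 × 10⁻³ = 522.6 kN (longitudinal, 2 welds).
R_nwt = 0.6 × 550 × 2.828 × 65 × 10⁻³ = 60.66 kN (transverse, base value).
(i) R_nwl + R_nwt = 583.3 kN; (ii) 0.85 R_nwl + 1.5 R_nwt = 535.2 kN.
R_n = max = 583.3 kN [governs: (i)]; R_n/Ω = 291.6 kN.

R_n/Ω ≈ 292 kN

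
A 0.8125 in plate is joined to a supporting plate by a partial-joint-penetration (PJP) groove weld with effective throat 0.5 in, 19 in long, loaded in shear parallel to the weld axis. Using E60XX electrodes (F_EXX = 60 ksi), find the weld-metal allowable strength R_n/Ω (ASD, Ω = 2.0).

Effective throat (given) t_e = 0.5 in.
A_we = 0.5 × 19 = 9.5 in².
F_nw = 0.6 F_EXX = 36 ksi.
R_n/Ω = (36 × 9.5) / 2.0 = 171 kip.

R_n/Ω ≈ 171 kip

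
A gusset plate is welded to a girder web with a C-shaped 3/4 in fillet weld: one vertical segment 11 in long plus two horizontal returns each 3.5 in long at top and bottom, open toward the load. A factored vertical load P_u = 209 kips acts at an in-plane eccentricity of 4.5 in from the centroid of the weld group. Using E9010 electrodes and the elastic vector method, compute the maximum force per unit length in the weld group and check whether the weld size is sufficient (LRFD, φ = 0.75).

E90XX → F_EXX = 90 ksi.
Total weld length L_w = 18 in. Treat welds as unit-width lines.
Centroid: x̄ = 2×3.5×1.75 / 18 = 0.6806 in from the vertical weld.
Polar moment about centroid: J = I_x + I_y = [11³/12 + 2×3.5×5.5²] + [11×0.6806² + 2(3.5³/12 + 3.5×1.069²)] = 342.9 in³.
Direct shear f_v = P/L_w = 209 / 18 = 11.61 kip/in (vertical).
Torsion M = P·e = 209 × 4.5 = 940.5 kip·in.
Critical point at (x, y) = (2.819, 5.5) from centroid. f_tx = M·y/J = 15.08 kip/in; f_ty = M·x/J = 7.733 kip/in.
Resultant f_max = √[f_tx² + (f_v + f_ty)²] = √[15.08² + (11.61 + 7.733)²] = 24.53 kip/in.
Capacity per unit length: φr_n = 0.75 × 0.6 × 90 × (0.707 × 0.75) = 21.48 kip/in.
24.53 > 21.48 → NOT adequate.

f_max ≈ 24.5 kip/in; NOT adequate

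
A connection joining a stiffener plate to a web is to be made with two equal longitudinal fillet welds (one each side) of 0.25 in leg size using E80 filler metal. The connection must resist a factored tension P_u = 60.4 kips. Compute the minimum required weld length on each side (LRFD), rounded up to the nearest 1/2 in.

L = 5 in on each side

E80XX → F_EXX = 80 ksi.
Throat t_e = 0.707 × 0.25 = 0.1767 in.
φr_n = 0.75 × 0.6 × 80 × 0.1767 = 6.363 kips/in.
L_req = P_u / φr_n = 60.4 / 6.363 = 9.492 in total.
Per side: 9.492 / 2 = 4.746 in.
Round up → use L = 5 in on each side.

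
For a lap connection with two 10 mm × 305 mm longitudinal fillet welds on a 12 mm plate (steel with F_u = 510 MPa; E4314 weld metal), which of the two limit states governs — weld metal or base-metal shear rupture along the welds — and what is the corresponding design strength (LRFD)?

φR_n ≈ 835 kN (weld metal governs)

E43XX → F_EXX = 430 MPa.
t_e = 0.707 × 10 = 7.07 mm; L = 610 mm.
Weld metal: φR_n = 0.75 × 0.6 × 430 × 7.07 × 610 × 10⁻³ = 834.5 kN.
Base metal (shear rupture): φR_n = 0.75 × 0.6 × 510 × 12 × 610 × 10⁻³ = 1680 kN.
Governing: weld metal.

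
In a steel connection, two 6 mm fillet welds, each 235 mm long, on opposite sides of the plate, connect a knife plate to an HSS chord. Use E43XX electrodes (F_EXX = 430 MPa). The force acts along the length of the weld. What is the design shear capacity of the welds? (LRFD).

φR_n ≈ 386 kN

Effective throat t_e = 0.707 × 6 = 4.242 mm.
Total length L = 470 mm; A_we = 4.242 × 470 = 1994 mm².
F_nw = 0.6 F_EXX = 0.6 × 430 = 258 MPa.
φR_n = 0.75 × 258 × 1994 × 10⁻³ = 385.8 kN.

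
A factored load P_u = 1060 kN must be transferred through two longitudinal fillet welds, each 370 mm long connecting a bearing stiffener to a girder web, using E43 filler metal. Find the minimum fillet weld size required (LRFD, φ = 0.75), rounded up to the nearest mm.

E43XX → F_EXX = 430 MPa.
Total weld length L = 740 mm.
Required throat t_e = P_u / (φ × 0.6 F_EXX × L) = 1060 / (0.75 × 0.6 × 430 × 740 × 10⁻³) = 7.403 mm.
Required leg w = t_e / 0.707 = 10.47 mm → use 11 mm.

w = 11 mm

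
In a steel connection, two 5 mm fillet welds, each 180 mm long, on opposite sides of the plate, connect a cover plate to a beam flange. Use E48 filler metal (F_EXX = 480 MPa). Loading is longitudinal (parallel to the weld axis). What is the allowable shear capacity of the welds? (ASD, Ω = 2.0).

Effective throat t_e = 0.707 × 5 = 3.535 mm.
Total length L = 360 mm; A_we = 3.535 × 360 = 1273 mm².
F_nw = 0.6 F_EXX = 0.6 × 480 = 288 MPa.
R_n = 288 × 1273 × 10⁻³ = 366.5 kN; R_n/Ω = 366.5/2.0 = 183.3 kN.

R_n/Ω ≈ 183 kN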